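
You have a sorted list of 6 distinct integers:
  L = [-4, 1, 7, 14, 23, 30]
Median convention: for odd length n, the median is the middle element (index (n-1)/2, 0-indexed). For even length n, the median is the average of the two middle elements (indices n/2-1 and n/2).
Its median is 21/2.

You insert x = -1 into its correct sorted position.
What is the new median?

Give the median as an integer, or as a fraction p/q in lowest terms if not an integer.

Old list (sorted, length 6): [-4, 1, 7, 14, 23, 30]
Old median = 21/2
Insert x = -1
Old length even (6). Middle pair: indices 2,3 = 7,14.
New length odd (7). New median = single middle element.
x = -1: 1 elements are < x, 5 elements are > x.
New sorted list: [-4, -1, 1, 7, 14, 23, 30]
New median = 7

Answer: 7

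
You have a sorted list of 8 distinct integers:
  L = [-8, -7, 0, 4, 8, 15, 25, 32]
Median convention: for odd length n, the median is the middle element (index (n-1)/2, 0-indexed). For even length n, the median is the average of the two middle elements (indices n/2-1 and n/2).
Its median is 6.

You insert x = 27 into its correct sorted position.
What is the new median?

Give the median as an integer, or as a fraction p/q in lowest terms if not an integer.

Old list (sorted, length 8): [-8, -7, 0, 4, 8, 15, 25, 32]
Old median = 6
Insert x = 27
Old length even (8). Middle pair: indices 3,4 = 4,8.
New length odd (9). New median = single middle element.
x = 27: 7 elements are < x, 1 elements are > x.
New sorted list: [-8, -7, 0, 4, 8, 15, 25, 27, 32]
New median = 8

Answer: 8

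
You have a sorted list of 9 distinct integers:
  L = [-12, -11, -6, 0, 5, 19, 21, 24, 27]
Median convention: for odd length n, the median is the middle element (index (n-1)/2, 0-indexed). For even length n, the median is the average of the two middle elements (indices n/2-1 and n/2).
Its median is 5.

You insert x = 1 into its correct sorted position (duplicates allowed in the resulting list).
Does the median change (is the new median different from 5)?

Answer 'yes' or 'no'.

Answer: yes

Derivation:
Old median = 5
Insert x = 1
New median = 3
Changed? yes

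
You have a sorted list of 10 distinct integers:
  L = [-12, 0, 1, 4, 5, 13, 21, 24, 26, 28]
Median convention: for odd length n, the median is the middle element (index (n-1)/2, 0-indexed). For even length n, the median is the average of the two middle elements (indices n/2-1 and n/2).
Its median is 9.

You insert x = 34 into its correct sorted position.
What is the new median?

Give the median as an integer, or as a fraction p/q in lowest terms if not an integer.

Old list (sorted, length 10): [-12, 0, 1, 4, 5, 13, 21, 24, 26, 28]
Old median = 9
Insert x = 34
Old length even (10). Middle pair: indices 4,5 = 5,13.
New length odd (11). New median = single middle element.
x = 34: 10 elements are < x, 0 elements are > x.
New sorted list: [-12, 0, 1, 4, 5, 13, 21, 24, 26, 28, 34]
New median = 13

Answer: 13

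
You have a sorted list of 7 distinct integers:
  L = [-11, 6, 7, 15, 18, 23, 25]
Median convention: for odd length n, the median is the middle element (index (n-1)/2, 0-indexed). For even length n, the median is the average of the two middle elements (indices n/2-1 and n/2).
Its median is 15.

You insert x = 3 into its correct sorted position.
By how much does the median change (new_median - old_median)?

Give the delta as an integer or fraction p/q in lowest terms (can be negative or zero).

Answer: -4

Derivation:
Old median = 15
After inserting x = 3: new sorted = [-11, 3, 6, 7, 15, 18, 23, 25]
New median = 11
Delta = 11 - 15 = -4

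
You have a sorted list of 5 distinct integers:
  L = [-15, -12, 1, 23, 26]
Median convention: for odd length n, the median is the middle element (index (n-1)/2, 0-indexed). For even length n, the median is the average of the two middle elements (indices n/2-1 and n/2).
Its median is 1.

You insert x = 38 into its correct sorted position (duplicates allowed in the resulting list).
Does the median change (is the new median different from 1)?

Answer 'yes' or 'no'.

Old median = 1
Insert x = 38
New median = 12
Changed? yes

Answer: yes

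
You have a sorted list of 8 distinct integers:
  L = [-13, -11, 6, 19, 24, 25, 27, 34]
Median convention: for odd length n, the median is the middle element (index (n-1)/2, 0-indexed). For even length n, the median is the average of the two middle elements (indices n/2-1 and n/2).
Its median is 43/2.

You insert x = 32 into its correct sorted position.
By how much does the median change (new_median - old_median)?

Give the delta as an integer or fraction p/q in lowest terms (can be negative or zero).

Answer: 5/2

Derivation:
Old median = 43/2
After inserting x = 32: new sorted = [-13, -11, 6, 19, 24, 25, 27, 32, 34]
New median = 24
Delta = 24 - 43/2 = 5/2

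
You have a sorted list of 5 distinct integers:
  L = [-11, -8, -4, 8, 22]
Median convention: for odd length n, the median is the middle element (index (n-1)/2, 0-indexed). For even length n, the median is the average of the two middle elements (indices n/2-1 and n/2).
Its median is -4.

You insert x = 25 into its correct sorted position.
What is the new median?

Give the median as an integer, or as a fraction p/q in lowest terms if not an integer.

Answer: 2

Derivation:
Old list (sorted, length 5): [-11, -8, -4, 8, 22]
Old median = -4
Insert x = 25
Old length odd (5). Middle was index 2 = -4.
New length even (6). New median = avg of two middle elements.
x = 25: 5 elements are < x, 0 elements are > x.
New sorted list: [-11, -8, -4, 8, 22, 25]
New median = 2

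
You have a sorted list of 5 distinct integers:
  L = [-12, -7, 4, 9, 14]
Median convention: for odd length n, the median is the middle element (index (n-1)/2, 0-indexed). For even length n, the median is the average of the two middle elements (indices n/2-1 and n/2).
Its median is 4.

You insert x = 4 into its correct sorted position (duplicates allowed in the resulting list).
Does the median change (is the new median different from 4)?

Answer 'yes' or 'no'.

Old median = 4
Insert x = 4
New median = 4
Changed? no

Answer: no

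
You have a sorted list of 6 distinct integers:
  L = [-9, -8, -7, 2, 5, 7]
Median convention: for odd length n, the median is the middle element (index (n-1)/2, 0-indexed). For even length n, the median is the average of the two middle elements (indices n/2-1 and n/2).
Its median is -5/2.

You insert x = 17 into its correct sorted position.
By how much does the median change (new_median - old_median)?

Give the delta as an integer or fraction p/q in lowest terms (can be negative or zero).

Old median = -5/2
After inserting x = 17: new sorted = [-9, -8, -7, 2, 5, 7, 17]
New median = 2
Delta = 2 - -5/2 = 9/2

Answer: 9/2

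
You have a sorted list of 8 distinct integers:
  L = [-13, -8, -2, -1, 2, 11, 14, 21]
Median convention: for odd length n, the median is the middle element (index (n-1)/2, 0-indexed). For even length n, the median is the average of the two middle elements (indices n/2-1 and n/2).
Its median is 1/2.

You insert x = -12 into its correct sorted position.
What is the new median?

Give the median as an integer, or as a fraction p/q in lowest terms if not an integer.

Old list (sorted, length 8): [-13, -8, -2, -1, 2, 11, 14, 21]
Old median = 1/2
Insert x = -12
Old length even (8). Middle pair: indices 3,4 = -1,2.
New length odd (9). New median = single middle element.
x = -12: 1 elements are < x, 7 elements are > x.
New sorted list: [-13, -12, -8, -2, -1, 2, 11, 14, 21]
New median = -1

Answer: -1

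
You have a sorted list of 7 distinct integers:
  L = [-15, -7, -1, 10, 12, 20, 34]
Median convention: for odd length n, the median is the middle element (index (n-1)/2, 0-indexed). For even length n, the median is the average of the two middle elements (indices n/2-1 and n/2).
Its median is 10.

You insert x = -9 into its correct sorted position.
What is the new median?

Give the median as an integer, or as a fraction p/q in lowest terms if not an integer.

Answer: 9/2

Derivation:
Old list (sorted, length 7): [-15, -7, -1, 10, 12, 20, 34]
Old median = 10
Insert x = -9
Old length odd (7). Middle was index 3 = 10.
New length even (8). New median = avg of two middle elements.
x = -9: 1 elements are < x, 6 elements are > x.
New sorted list: [-15, -9, -7, -1, 10, 12, 20, 34]
New median = 9/2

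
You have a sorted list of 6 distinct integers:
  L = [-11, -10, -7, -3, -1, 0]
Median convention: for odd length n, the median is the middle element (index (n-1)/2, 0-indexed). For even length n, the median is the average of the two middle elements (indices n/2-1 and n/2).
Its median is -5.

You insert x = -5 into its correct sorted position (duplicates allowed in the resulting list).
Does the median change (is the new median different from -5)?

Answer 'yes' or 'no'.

Answer: no

Derivation:
Old median = -5
Insert x = -5
New median = -5
Changed? no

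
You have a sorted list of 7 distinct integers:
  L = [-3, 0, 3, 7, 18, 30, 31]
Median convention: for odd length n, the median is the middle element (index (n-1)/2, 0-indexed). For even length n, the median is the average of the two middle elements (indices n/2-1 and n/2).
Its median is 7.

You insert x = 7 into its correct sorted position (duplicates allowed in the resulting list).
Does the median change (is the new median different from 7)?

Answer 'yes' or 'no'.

Answer: no

Derivation:
Old median = 7
Insert x = 7
New median = 7
Changed? no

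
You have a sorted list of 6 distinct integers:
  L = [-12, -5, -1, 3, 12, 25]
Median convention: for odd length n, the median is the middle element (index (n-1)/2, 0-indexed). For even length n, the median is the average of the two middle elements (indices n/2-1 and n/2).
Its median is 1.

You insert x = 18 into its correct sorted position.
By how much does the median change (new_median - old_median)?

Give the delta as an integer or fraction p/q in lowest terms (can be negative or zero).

Answer: 2

Derivation:
Old median = 1
After inserting x = 18: new sorted = [-12, -5, -1, 3, 12, 18, 25]
New median = 3
Delta = 3 - 1 = 2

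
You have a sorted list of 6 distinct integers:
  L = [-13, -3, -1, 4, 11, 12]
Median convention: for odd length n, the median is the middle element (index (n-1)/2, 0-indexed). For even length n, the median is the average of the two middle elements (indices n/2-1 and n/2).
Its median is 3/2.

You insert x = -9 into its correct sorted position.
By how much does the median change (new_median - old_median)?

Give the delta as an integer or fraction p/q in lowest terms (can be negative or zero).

Old median = 3/2
After inserting x = -9: new sorted = [-13, -9, -3, -1, 4, 11, 12]
New median = -1
Delta = -1 - 3/2 = -5/2

Answer: -5/2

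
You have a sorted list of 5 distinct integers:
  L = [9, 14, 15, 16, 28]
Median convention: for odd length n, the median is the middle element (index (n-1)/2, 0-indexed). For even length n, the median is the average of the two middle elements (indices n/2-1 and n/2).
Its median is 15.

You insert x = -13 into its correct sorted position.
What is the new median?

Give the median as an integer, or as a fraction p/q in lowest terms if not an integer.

Old list (sorted, length 5): [9, 14, 15, 16, 28]
Old median = 15
Insert x = -13
Old length odd (5). Middle was index 2 = 15.
New length even (6). New median = avg of two middle elements.
x = -13: 0 elements are < x, 5 elements are > x.
New sorted list: [-13, 9, 14, 15, 16, 28]
New median = 29/2

Answer: 29/2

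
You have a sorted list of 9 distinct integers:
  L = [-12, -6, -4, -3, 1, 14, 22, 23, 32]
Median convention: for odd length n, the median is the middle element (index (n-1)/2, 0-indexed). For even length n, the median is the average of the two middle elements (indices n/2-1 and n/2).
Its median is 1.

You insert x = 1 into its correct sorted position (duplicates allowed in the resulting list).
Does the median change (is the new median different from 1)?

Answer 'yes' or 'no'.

Answer: no

Derivation:
Old median = 1
Insert x = 1
New median = 1
Changed? no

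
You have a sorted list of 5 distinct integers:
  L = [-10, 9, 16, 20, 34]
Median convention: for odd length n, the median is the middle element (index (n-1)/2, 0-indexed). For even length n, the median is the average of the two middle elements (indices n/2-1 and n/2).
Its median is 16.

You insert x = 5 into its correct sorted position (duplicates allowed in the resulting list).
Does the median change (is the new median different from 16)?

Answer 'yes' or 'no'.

Answer: yes

Derivation:
Old median = 16
Insert x = 5
New median = 25/2
Changed? yes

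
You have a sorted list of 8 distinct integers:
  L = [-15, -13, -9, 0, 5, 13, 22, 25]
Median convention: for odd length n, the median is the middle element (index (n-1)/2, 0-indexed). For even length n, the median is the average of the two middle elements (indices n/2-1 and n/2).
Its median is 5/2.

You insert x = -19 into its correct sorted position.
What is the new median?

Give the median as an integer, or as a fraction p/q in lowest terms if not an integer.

Answer: 0

Derivation:
Old list (sorted, length 8): [-15, -13, -9, 0, 5, 13, 22, 25]
Old median = 5/2
Insert x = -19
Old length even (8). Middle pair: indices 3,4 = 0,5.
New length odd (9). New median = single middle element.
x = -19: 0 elements are < x, 8 elements are > x.
New sorted list: [-19, -15, -13, -9, 0, 5, 13, 22, 25]
New median = 0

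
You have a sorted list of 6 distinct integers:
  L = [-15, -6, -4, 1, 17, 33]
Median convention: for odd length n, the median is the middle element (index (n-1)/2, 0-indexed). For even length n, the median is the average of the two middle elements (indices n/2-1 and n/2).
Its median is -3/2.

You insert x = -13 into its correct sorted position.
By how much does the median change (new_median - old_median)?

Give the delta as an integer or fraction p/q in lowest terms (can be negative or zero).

Old median = -3/2
After inserting x = -13: new sorted = [-15, -13, -6, -4, 1, 17, 33]
New median = -4
Delta = -4 - -3/2 = -5/2

Answer: -5/2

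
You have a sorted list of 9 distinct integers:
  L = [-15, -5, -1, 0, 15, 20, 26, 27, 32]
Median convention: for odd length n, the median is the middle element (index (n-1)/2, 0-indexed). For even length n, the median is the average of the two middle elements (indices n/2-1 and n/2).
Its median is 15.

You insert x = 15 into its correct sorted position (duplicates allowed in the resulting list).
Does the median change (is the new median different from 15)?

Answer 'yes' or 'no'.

Old median = 15
Insert x = 15
New median = 15
Changed? no

Answer: no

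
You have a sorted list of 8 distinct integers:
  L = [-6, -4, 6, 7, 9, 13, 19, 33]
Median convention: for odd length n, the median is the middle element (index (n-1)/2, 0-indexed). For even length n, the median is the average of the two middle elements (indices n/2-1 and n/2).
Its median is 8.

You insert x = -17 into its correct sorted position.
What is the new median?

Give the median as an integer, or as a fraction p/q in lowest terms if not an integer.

Answer: 7

Derivation:
Old list (sorted, length 8): [-6, -4, 6, 7, 9, 13, 19, 33]
Old median = 8
Insert x = -17
Old length even (8). Middle pair: indices 3,4 = 7,9.
New length odd (9). New median = single middle element.
x = -17: 0 elements are < x, 8 elements are > x.
New sorted list: [-17, -6, -4, 6, 7, 9, 13, 19, 33]
New median = 7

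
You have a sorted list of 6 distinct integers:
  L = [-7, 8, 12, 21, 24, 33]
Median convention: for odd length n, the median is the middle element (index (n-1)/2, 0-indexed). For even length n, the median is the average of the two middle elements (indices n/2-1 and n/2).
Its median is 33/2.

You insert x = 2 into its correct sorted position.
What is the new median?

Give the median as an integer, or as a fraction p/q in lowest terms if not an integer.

Answer: 12

Derivation:
Old list (sorted, length 6): [-7, 8, 12, 21, 24, 33]
Old median = 33/2
Insert x = 2
Old length even (6). Middle pair: indices 2,3 = 12,21.
New length odd (7). New median = single middle element.
x = 2: 1 elements are < x, 5 elements are > x.
New sorted list: [-7, 2, 8, 12, 21, 24, 33]
New median = 12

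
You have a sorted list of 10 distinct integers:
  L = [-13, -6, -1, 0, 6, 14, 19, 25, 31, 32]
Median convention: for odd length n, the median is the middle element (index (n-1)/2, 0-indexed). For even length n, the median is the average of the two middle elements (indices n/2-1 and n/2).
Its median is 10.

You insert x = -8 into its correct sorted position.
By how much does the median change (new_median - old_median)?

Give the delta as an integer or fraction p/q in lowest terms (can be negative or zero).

Answer: -4

Derivation:
Old median = 10
After inserting x = -8: new sorted = [-13, -8, -6, -1, 0, 6, 14, 19, 25, 31, 32]
New median = 6
Delta = 6 - 10 = -4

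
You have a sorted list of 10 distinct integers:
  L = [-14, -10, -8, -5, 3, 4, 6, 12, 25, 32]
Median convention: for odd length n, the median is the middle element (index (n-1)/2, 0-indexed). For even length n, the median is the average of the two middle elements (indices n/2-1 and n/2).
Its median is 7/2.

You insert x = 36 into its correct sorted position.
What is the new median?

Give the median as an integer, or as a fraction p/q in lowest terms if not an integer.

Answer: 4

Derivation:
Old list (sorted, length 10): [-14, -10, -8, -5, 3, 4, 6, 12, 25, 32]
Old median = 7/2
Insert x = 36
Old length even (10). Middle pair: indices 4,5 = 3,4.
New length odd (11). New median = single middle element.
x = 36: 10 elements are < x, 0 elements are > x.
New sorted list: [-14, -10, -8, -5, 3, 4, 6, 12, 25, 32, 36]
New median = 4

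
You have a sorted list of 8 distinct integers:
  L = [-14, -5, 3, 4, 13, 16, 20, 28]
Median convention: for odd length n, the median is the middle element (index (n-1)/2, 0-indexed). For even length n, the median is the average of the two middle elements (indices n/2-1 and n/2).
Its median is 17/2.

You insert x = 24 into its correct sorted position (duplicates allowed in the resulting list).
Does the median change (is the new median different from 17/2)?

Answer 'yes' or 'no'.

Old median = 17/2
Insert x = 24
New median = 13
Changed? yes

Answer: yes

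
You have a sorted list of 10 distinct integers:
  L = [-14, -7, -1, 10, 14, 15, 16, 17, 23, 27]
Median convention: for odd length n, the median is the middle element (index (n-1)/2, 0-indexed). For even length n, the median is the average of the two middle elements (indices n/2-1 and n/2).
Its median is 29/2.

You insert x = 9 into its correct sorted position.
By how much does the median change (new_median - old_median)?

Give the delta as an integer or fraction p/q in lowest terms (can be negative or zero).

Answer: -1/2

Derivation:
Old median = 29/2
After inserting x = 9: new sorted = [-14, -7, -1, 9, 10, 14, 15, 16, 17, 23, 27]
New median = 14
Delta = 14 - 29/2 = -1/2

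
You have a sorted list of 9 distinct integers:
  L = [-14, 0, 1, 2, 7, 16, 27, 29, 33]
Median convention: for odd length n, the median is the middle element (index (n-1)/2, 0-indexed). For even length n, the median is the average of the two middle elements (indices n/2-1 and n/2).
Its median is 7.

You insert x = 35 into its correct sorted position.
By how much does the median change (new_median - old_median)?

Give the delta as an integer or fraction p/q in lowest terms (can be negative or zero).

Answer: 9/2

Derivation:
Old median = 7
After inserting x = 35: new sorted = [-14, 0, 1, 2, 7, 16, 27, 29, 33, 35]
New median = 23/2
Delta = 23/2 - 7 = 9/2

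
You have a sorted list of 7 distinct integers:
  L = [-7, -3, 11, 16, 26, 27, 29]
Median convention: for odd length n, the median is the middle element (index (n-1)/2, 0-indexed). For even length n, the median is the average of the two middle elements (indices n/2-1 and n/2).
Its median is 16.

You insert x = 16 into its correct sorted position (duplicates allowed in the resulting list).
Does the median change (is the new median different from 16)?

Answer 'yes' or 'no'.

Old median = 16
Insert x = 16
New median = 16
Changed? no

Answer: no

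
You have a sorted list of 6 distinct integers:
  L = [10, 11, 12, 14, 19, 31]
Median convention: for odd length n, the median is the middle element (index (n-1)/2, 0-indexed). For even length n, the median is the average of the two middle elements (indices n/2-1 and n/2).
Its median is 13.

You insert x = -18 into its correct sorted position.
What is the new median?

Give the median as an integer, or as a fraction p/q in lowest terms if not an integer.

Old list (sorted, length 6): [10, 11, 12, 14, 19, 31]
Old median = 13
Insert x = -18
Old length even (6). Middle pair: indices 2,3 = 12,14.
New length odd (7). New median = single middle element.
x = -18: 0 elements are < x, 6 elements are > x.
New sorted list: [-18, 10, 11, 12, 14, 19, 31]
New median = 12

Answer: 12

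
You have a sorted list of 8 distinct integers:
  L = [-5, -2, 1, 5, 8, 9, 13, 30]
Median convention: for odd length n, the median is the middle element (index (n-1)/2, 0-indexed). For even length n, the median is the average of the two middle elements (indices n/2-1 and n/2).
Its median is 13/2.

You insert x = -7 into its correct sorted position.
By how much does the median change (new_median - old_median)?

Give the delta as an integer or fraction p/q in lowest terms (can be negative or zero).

Old median = 13/2
After inserting x = -7: new sorted = [-7, -5, -2, 1, 5, 8, 9, 13, 30]
New median = 5
Delta = 5 - 13/2 = -3/2

Answer: -3/2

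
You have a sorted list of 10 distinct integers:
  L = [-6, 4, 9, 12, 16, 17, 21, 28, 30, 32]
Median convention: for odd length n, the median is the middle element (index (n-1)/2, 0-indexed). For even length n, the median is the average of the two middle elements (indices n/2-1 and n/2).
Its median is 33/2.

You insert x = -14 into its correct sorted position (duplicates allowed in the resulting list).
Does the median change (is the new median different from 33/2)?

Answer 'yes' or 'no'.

Old median = 33/2
Insert x = -14
New median = 16
Changed? yes

Answer: yes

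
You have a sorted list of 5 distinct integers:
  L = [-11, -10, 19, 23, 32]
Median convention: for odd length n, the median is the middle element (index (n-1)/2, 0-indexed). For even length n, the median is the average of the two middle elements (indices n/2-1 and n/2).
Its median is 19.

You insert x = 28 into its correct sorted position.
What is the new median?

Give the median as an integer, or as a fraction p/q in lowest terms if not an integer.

Answer: 21

Derivation:
Old list (sorted, length 5): [-11, -10, 19, 23, 32]
Old median = 19
Insert x = 28
Old length odd (5). Middle was index 2 = 19.
New length even (6). New median = avg of two middle elements.
x = 28: 4 elements are < x, 1 elements are > x.
New sorted list: [-11, -10, 19, 23, 28, 32]
New median = 21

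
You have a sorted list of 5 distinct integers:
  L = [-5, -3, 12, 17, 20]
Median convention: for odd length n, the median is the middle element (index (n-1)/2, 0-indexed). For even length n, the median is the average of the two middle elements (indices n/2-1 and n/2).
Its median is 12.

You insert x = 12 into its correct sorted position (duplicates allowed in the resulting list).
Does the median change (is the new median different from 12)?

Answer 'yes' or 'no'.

Answer: no

Derivation:
Old median = 12
Insert x = 12
New median = 12
Changed? no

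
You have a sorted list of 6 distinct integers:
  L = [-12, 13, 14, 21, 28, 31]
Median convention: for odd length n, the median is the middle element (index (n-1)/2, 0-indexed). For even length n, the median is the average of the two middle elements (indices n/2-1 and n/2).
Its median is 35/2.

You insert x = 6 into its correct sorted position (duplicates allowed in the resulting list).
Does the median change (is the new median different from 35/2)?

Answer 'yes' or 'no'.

Answer: yes

Derivation:
Old median = 35/2
Insert x = 6
New median = 14
Changed? yes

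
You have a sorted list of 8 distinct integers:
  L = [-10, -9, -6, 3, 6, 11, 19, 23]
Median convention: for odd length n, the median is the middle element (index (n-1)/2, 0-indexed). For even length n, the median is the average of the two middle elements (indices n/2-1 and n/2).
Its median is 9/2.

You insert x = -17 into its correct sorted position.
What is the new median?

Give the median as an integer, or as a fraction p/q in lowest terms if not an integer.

Answer: 3

Derivation:
Old list (sorted, length 8): [-10, -9, -6, 3, 6, 11, 19, 23]
Old median = 9/2
Insert x = -17
Old length even (8). Middle pair: indices 3,4 = 3,6.
New length odd (9). New median = single middle element.
x = -17: 0 elements are < x, 8 elements are > x.
New sorted list: [-17, -10, -9, -6, 3, 6, 11, 19, 23]
New median = 3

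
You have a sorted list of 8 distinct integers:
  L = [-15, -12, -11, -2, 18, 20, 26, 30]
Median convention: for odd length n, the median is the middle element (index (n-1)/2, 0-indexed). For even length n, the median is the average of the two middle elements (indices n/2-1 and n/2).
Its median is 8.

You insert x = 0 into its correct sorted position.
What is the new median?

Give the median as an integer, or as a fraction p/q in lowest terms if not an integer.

Answer: 0

Derivation:
Old list (sorted, length 8): [-15, -12, -11, -2, 18, 20, 26, 30]
Old median = 8
Insert x = 0
Old length even (8). Middle pair: indices 3,4 = -2,18.
New length odd (9). New median = single middle element.
x = 0: 4 elements are < x, 4 elements are > x.
New sorted list: [-15, -12, -11, -2, 0, 18, 20, 26, 30]
New median = 0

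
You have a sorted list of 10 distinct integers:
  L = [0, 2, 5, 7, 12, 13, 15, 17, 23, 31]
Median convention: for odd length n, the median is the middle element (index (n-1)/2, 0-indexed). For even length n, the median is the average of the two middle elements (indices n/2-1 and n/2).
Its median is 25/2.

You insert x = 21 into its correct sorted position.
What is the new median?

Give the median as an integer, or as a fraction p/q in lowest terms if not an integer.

Answer: 13

Derivation:
Old list (sorted, length 10): [0, 2, 5, 7, 12, 13, 15, 17, 23, 31]
Old median = 25/2
Insert x = 21
Old length even (10). Middle pair: indices 4,5 = 12,13.
New length odd (11). New median = single middle element.
x = 21: 8 elements are < x, 2 elements are > x.
New sorted list: [0, 2, 5, 7, 12, 13, 15, 17, 21, 23, 31]
New median = 13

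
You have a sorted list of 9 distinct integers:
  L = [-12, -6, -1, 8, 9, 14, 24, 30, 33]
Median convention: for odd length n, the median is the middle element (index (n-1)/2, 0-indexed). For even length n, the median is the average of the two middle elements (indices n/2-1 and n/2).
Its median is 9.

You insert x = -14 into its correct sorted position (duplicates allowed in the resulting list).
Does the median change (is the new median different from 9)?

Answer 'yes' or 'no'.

Answer: yes

Derivation:
Old median = 9
Insert x = -14
New median = 17/2
Changed? yes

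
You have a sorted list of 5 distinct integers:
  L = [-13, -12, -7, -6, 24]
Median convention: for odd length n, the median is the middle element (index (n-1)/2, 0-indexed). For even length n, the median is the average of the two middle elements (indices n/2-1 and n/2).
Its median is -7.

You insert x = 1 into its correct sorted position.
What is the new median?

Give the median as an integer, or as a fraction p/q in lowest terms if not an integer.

Old list (sorted, length 5): [-13, -12, -7, -6, 24]
Old median = -7
Insert x = 1
Old length odd (5). Middle was index 2 = -7.
New length even (6). New median = avg of two middle elements.
x = 1: 4 elements are < x, 1 elements are > x.
New sorted list: [-13, -12, -7, -6, 1, 24]
New median = -13/2

Answer: -13/2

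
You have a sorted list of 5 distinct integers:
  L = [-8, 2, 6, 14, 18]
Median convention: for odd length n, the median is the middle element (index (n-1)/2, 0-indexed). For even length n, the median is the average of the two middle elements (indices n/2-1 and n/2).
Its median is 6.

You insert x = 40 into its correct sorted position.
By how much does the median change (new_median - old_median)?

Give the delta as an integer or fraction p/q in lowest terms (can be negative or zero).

Answer: 4

Derivation:
Old median = 6
After inserting x = 40: new sorted = [-8, 2, 6, 14, 18, 40]
New median = 10
Delta = 10 - 6 = 4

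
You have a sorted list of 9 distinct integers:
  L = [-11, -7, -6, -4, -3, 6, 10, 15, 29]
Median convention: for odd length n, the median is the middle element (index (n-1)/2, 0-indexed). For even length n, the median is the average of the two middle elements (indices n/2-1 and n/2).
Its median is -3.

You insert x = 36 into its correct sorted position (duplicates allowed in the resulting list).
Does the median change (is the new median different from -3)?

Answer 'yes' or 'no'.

Answer: yes

Derivation:
Old median = -3
Insert x = 36
New median = 3/2
Changed? yes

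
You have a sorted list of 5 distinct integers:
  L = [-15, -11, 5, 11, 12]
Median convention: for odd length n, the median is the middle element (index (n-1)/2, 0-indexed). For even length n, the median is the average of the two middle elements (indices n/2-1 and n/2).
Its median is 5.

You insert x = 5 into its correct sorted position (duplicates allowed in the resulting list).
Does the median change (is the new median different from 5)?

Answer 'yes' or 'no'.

Answer: no

Derivation:
Old median = 5
Insert x = 5
New median = 5
Changed? no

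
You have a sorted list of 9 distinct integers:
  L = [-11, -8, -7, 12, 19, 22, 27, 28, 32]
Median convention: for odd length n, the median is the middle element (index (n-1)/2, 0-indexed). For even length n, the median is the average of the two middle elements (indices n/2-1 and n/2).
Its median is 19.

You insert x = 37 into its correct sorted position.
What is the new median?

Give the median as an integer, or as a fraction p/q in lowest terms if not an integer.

Answer: 41/2

Derivation:
Old list (sorted, length 9): [-11, -8, -7, 12, 19, 22, 27, 28, 32]
Old median = 19
Insert x = 37
Old length odd (9). Middle was index 4 = 19.
New length even (10). New median = avg of two middle elements.
x = 37: 9 elements are < x, 0 elements are > x.
New sorted list: [-11, -8, -7, 12, 19, 22, 27, 28, 32, 37]
New median = 41/2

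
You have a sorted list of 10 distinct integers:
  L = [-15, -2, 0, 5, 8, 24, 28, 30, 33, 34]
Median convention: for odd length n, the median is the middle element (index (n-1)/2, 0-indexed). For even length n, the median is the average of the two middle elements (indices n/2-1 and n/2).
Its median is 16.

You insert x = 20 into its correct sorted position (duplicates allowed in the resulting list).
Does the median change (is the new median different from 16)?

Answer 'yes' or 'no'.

Answer: yes

Derivation:
Old median = 16
Insert x = 20
New median = 20
Changed? yes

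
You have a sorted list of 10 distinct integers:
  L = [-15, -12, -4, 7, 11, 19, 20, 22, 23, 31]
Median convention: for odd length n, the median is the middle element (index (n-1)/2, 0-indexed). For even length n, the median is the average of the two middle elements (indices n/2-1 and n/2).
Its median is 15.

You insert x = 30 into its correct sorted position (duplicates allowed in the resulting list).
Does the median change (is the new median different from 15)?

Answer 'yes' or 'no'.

Answer: yes

Derivation:
Old median = 15
Insert x = 30
New median = 19
Changed? yes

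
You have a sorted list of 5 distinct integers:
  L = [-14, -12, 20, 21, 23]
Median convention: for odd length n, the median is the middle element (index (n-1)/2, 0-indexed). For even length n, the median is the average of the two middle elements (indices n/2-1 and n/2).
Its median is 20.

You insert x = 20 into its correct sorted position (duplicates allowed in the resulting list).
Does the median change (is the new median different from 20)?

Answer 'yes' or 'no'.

Old median = 20
Insert x = 20
New median = 20
Changed? no

Answer: no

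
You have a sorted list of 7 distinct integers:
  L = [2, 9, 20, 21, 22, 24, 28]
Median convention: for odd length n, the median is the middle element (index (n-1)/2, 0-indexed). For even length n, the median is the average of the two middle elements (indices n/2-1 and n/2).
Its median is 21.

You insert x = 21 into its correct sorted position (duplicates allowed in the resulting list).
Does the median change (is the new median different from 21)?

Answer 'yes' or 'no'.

Answer: no

Derivation:
Old median = 21
Insert x = 21
New median = 21
Changed? no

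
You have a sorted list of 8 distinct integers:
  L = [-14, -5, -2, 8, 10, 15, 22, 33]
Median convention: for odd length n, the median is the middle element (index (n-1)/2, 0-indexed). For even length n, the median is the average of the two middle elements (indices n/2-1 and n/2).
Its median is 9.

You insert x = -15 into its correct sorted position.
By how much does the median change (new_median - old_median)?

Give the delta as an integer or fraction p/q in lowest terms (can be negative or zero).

Answer: -1

Derivation:
Old median = 9
After inserting x = -15: new sorted = [-15, -14, -5, -2, 8, 10, 15, 22, 33]
New median = 8
Delta = 8 - 9 = -1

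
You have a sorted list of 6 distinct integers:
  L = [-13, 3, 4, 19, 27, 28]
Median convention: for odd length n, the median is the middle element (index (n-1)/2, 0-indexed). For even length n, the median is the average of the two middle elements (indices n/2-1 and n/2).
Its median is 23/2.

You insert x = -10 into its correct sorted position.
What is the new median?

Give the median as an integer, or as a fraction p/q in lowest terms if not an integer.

Answer: 4

Derivation:
Old list (sorted, length 6): [-13, 3, 4, 19, 27, 28]
Old median = 23/2
Insert x = -10
Old length even (6). Middle pair: indices 2,3 = 4,19.
New length odd (7). New median = single middle element.
x = -10: 1 elements are < x, 5 elements are > x.
New sorted list: [-13, -10, 3, 4, 19, 27, 28]
New median = 4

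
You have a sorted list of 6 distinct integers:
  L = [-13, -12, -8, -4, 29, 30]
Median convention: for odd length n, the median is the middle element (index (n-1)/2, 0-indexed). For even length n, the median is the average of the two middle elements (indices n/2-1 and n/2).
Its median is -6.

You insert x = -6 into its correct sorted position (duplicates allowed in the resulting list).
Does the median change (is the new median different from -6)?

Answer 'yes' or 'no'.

Answer: no

Derivation:
Old median = -6
Insert x = -6
New median = -6
Changed? no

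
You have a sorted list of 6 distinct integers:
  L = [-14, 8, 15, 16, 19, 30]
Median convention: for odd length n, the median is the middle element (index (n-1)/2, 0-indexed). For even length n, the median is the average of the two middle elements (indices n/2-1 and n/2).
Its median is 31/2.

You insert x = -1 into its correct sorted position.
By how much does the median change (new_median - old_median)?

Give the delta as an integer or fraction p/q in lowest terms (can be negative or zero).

Old median = 31/2
After inserting x = -1: new sorted = [-14, -1, 8, 15, 16, 19, 30]
New median = 15
Delta = 15 - 31/2 = -1/2

Answer: -1/2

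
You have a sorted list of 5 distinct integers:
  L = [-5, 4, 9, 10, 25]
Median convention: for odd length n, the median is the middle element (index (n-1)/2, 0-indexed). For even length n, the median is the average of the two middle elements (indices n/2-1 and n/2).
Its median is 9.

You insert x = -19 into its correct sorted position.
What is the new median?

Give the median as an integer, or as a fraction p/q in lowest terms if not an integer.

Answer: 13/2

Derivation:
Old list (sorted, length 5): [-5, 4, 9, 10, 25]
Old median = 9
Insert x = -19
Old length odd (5). Middle was index 2 = 9.
New length even (6). New median = avg of two middle elements.
x = -19: 0 elements are < x, 5 elements are > x.
New sorted list: [-19, -5, 4, 9, 10, 25]
New median = 13/2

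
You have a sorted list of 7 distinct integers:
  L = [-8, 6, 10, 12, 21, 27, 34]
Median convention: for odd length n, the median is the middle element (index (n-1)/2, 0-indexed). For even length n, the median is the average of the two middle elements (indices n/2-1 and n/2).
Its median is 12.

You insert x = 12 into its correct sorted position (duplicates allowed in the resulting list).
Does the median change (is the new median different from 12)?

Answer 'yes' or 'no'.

Old median = 12
Insert x = 12
New median = 12
Changed? no

Answer: no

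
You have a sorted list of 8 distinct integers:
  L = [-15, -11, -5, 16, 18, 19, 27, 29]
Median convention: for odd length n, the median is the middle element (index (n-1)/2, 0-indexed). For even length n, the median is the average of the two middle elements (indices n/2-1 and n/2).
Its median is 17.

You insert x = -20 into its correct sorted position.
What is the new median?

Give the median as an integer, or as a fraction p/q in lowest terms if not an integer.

Old list (sorted, length 8): [-15, -11, -5, 16, 18, 19, 27, 29]
Old median = 17
Insert x = -20
Old length even (8). Middle pair: indices 3,4 = 16,18.
New length odd (9). New median = single middle element.
x = -20: 0 elements are < x, 8 elements are > x.
New sorted list: [-20, -15, -11, -5, 16, 18, 19, 27, 29]
New median = 16

Answer: 16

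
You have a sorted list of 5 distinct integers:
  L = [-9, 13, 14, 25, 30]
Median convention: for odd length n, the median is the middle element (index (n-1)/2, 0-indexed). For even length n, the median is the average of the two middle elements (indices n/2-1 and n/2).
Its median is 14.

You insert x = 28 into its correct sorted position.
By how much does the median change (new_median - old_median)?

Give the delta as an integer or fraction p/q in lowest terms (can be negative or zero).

Answer: 11/2

Derivation:
Old median = 14
After inserting x = 28: new sorted = [-9, 13, 14, 25, 28, 30]
New median = 39/2
Delta = 39/2 - 14 = 11/2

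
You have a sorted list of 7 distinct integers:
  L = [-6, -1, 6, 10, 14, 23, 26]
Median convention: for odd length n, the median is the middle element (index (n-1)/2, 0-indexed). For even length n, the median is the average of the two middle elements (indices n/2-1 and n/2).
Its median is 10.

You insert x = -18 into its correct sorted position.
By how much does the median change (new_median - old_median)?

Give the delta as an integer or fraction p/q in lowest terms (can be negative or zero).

Old median = 10
After inserting x = -18: new sorted = [-18, -6, -1, 6, 10, 14, 23, 26]
New median = 8
Delta = 8 - 10 = -2

Answer: -2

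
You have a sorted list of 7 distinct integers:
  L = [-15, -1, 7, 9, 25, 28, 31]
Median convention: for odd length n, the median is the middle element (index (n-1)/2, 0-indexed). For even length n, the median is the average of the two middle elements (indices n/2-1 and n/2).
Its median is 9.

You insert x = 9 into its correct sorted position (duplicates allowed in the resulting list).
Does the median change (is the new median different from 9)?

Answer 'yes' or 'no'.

Old median = 9
Insert x = 9
New median = 9
Changed? no

Answer: no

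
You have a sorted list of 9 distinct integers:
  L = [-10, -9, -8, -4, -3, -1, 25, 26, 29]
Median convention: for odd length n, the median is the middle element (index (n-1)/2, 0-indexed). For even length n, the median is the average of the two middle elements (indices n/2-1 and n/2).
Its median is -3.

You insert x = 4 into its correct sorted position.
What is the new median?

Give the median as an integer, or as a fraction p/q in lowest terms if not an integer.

Answer: -2

Derivation:
Old list (sorted, length 9): [-10, -9, -8, -4, -3, -1, 25, 26, 29]
Old median = -3
Insert x = 4
Old length odd (9). Middle was index 4 = -3.
New length even (10). New median = avg of two middle elements.
x = 4: 6 elements are < x, 3 elements are > x.
New sorted list: [-10, -9, -8, -4, -3, -1, 4, 25, 26, 29]
New median = -2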